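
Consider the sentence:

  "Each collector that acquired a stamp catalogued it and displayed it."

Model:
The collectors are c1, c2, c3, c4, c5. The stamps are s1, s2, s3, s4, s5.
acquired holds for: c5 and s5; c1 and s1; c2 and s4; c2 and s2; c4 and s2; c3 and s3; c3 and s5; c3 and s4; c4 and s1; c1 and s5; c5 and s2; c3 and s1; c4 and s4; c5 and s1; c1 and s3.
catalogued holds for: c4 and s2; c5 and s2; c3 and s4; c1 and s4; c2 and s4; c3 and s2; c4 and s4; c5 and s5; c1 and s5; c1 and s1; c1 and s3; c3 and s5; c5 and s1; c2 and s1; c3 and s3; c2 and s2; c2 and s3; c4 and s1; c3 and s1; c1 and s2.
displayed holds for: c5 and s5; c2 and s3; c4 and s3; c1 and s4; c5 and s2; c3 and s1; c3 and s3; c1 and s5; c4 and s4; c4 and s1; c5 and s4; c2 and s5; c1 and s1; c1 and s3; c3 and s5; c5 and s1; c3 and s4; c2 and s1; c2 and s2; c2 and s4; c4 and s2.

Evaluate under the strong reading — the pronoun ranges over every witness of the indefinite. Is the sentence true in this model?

True

"it" takes "a stamp" as antecedent — a donkey pronoun bound across the clause boundary.
Strong reading: for every (c,s) with acquired(c,s), catalogued(c,s) ∧ displayed(c,s).
Restrictor pairs: (c1,s1) ✓  (c1,s3) ✓  (c1,s5) ✓  (c2,s2) ✓  (c2,s4) ✓  (c3,s1) ✓  (c3,s3) ✓  (c3,s4) ✓  (c3,s5) ✓  (c4,s1) ✓  (c4,s2) ✓  (c4,s4) ✓  (c5,s1) ✓  (c5,s2) ✓  (c5,s5) ✓
Every restrictor pair satisfies the scope.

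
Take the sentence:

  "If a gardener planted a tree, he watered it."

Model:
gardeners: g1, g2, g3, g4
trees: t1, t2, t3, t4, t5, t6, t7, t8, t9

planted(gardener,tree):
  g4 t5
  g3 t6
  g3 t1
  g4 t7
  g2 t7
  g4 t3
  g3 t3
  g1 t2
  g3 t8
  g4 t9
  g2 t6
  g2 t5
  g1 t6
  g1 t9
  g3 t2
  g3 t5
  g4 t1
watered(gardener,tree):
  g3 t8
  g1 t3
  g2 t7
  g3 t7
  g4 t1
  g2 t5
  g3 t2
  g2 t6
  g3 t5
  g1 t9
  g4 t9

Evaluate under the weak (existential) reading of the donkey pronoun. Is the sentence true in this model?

True

"it" takes "a tree" as antecedent — a donkey pronoun bound across the clause boundary.
Weak reading: every gardener g with some planted-tree has at least one planted-tree t such that watered(g,t).
Per gardener: g1:✓  g2:✓  g3:✓  g4:✓
Every gardener in the restrictor has a witness.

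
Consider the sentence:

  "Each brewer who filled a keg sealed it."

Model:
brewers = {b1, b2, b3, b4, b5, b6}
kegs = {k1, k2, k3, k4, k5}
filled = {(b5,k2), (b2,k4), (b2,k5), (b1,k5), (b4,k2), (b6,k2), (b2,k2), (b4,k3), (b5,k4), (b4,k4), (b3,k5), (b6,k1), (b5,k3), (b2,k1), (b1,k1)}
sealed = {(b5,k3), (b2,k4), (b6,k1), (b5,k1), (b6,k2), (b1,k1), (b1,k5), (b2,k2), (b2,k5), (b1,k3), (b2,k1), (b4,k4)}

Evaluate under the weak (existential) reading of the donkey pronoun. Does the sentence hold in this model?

False

"it" takes "a keg" as antecedent — a donkey pronoun bound across the clause boundary.
Weak reading: every brewer b with some filled-keg has at least one filled-keg k such that sealed(b,k).
Per brewer: b1:✓  b2:✓  b3:✗  b4:✓  b5:✓  b6:✓
b3 has no witness among its filled-kegs.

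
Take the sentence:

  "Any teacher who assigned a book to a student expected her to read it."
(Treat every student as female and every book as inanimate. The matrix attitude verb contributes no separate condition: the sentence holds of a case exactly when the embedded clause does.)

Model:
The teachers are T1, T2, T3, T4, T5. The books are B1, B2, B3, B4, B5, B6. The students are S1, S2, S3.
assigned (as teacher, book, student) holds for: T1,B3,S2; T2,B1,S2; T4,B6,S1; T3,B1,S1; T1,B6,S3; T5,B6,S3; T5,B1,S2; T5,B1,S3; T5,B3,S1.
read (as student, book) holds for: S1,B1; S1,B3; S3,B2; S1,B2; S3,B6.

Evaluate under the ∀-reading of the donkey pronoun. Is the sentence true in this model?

"her" takes "a student" as antecedent and "it" takes "a book"; both are donkey pronouns co-varying with the restrictor.
Strong reading: for every (t,b,s) with assigned(t,b,s), read(s,b).
Restrictor triples: (T1,B3,S2)→read(S2,B3) ✗  (T1,B6,S3)→read(S3,B6) ✓  (T2,B1,S2)→read(S2,B1) ✗  (T3,B1,S1)→read(S1,B1) ✓  (T4,B6,S1)→read(S1,B6) ✗  (T5,B1,S2)→read(S2,B1) ✗  (T5,B1,S3)→read(S3,B1) ✗  (T5,B3,S1)→read(S1,B3) ✓  (T5,B6,S3)→read(S3,B6) ✓
Counterexample: (T1,B3,S2) — read(S2,B3) does not hold.

False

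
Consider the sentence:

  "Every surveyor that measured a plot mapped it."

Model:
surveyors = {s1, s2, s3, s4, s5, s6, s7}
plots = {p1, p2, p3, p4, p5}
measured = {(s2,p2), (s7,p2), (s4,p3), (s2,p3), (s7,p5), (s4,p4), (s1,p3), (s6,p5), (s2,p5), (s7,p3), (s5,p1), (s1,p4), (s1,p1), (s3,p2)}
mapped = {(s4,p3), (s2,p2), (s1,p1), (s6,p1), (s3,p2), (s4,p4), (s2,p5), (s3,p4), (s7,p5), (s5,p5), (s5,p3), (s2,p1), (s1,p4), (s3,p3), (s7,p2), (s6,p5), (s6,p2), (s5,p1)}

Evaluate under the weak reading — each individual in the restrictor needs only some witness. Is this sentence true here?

"it" takes "a plot" as antecedent — a donkey pronoun bound across the clause boundary.
Weak reading: every surveyor s with some measured-plot has at least one measured-plot p such that mapped(s,p).
Per surveyor: s1:✓  s2:✓  s3:✓  s4:✓  s5:✓  s6:✓  s7:✓
Every surveyor in the restrictor has a witness.

True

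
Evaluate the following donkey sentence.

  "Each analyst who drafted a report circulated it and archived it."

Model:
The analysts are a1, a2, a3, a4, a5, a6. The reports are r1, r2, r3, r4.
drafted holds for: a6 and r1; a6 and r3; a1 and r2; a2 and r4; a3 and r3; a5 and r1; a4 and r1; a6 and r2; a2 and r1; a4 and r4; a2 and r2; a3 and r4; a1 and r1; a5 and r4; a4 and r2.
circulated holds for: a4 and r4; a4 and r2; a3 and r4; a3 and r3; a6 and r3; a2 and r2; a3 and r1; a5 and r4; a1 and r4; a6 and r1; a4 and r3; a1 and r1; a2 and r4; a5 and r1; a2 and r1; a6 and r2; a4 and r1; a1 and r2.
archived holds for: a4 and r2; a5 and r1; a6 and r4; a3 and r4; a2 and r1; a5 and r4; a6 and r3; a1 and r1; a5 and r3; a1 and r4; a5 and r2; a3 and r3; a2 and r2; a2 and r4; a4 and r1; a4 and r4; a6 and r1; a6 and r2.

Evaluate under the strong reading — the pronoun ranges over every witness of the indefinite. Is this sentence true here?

"it" takes "a report" as antecedent — a donkey pronoun bound across the clause boundary.
Strong reading: for every (a,r) with drafted(a,r), circulated(a,r) ∧ archived(a,r).
Restrictor pairs: (a1,r1) ✓  (a1,r2) ✗  (a2,r1) ✓  (a2,r2) ✓  (a2,r4) ✓  (a3,r3) ✓  (a3,r4) ✓  (a4,r1) ✓  (a4,r2) ✓  (a4,r4) ✓  (a5,r1) ✓  (a5,r4) ✓  (a6,r1) ✓  (a6,r2) ✓  (a6,r3) ✓
Counterexample: (a1,r2) is in drafted but fails the scope.

False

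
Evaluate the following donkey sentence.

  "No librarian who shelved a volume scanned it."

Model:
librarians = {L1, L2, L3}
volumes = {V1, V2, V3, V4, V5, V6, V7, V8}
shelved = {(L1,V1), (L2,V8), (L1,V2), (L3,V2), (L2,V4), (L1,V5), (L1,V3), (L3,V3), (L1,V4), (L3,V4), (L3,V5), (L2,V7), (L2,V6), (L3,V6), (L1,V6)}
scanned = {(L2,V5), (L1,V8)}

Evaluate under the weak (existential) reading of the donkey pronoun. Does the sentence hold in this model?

"it" takes "a volume" as antecedent — a donkey pronoun bound across the clause boundary.
Truth condition: for no (l,v) with shelved(l,v) does scanned(l,v) hold.
Restrictor pairs — does the scope hold? (L1,V1):fails  (L1,V2):fails  (L1,V3):fails  (L1,V4):fails  (L1,V5):fails  (L1,V6):fails  (L2,V4):fails  (L2,V6):fails  (L2,V7):fails  (L2,V8):fails  (L3,V2):fails  (L3,V3):fails  (L3,V4):fails  (L3,V5):fails  (L3,V6):fails
Scope holds for no restrictor pair, so the sentence is true.

True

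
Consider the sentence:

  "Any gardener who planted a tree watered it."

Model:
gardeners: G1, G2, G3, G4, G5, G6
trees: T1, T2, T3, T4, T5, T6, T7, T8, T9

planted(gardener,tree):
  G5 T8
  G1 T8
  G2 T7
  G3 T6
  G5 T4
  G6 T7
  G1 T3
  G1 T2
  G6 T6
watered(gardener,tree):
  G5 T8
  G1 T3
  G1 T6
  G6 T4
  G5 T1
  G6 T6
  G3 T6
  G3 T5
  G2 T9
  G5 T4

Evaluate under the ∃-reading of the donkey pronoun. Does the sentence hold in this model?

"it" takes "a tree" as antecedent — a donkey pronoun bound across the clause boundary.
Weak reading: every gardener g with some planted-tree has at least one planted-tree t such that watered(g,t).
Per gardener: G1:✓  G2:✗  G3:✓  G5:✓  G6:✓
G2 has no witness among its planted-trees.

False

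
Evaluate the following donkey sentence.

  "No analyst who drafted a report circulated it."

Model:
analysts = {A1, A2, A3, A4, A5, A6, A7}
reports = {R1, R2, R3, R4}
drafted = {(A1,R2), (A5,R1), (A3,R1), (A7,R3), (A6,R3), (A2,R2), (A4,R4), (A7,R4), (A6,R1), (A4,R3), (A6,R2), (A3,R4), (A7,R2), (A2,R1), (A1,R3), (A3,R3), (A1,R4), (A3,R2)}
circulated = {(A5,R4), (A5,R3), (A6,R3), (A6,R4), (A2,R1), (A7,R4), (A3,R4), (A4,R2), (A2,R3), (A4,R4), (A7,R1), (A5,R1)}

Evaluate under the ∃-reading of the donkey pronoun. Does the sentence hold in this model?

False

"it" takes "a report" as antecedent — a donkey pronoun bound across the clause boundary.
Truth condition: for no (a,r) with drafted(a,r) does circulated(a,r) hold.
Restrictor pairs — does the scope hold? (A1,R2):fails  (A1,R3):fails  (A1,R4):fails  (A2,R1):holds  (A2,R2):fails  (A3,R1):fails  (A3,R2):fails  (A3,R3):fails  (A3,R4):holds  (A4,R3):fails  (A4,R4):holds  (A5,R1):holds  (A6,R1):fails  (A6,R2):fails  (A6,R3):holds  (A7,R2):fails  (A7,R3):fails  (A7,R4):holds
Scope holds for 6 pair(s), so the sentence is false.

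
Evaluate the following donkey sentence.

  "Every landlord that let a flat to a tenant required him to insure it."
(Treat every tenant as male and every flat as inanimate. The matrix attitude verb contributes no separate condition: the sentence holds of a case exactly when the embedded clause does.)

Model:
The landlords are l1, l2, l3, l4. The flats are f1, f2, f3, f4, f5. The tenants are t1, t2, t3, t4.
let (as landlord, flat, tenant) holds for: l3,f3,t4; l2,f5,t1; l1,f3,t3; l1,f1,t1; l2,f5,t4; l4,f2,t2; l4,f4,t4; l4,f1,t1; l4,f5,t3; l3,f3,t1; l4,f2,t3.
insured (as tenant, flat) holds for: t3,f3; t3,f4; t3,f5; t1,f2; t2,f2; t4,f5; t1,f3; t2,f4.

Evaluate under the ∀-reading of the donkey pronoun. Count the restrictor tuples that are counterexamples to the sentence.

6

"him" takes "a tenant" as antecedent and "it" takes "a flat"; both are donkey pronouns co-varying with the restrictor.
Strong reading: for every (l,f,t) with let(l,f,t), insured(t,f).
Restrictor triples: (l1,f1,t1)→insured(t1,f1) ✗  (l1,f3,t3)→insured(t3,f3) ✓  (l2,f5,t1)→insured(t1,f5) ✗  (l2,f5,t4)→insured(t4,f5) ✓  (l3,f3,t1)→insured(t1,f3) ✓  (l3,f3,t4)→insured(t4,f3) ✗  (l4,f1,t1)→insured(t1,f1) ✗  (l4,f2,t2)→insured(t2,f2) ✓  (l4,f2,t3)→insured(t3,f2) ✗  (l4,f4,t4)→insured(t4,f4) ✗  (l4,f5,t3)→insured(t3,f5) ✓
Counterexamples (restrictor triples failing the scope): 6.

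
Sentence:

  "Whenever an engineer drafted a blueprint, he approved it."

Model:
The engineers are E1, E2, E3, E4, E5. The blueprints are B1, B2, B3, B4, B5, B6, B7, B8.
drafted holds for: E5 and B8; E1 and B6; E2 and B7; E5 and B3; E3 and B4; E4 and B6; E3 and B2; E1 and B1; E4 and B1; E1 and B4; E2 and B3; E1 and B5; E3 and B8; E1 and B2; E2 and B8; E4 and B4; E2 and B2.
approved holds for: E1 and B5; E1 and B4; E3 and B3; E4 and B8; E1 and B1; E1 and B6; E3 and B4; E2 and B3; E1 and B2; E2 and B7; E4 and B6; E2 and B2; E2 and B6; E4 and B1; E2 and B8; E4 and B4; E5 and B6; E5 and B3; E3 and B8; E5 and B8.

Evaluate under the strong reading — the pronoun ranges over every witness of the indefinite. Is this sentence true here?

False

"it" takes "a blueprint" as antecedent — a donkey pronoun bound across the clause boundary.
Strong reading: for every (e,b) with drafted(e,b), approved(e,b).
Restrictor pairs: (E1,B1) ✓  (E1,B2) ✓  (E1,B4) ✓  (E1,B5) ✓  (E1,B6) ✓  (E2,B2) ✓  (E2,B3) ✓  (E2,B7) ✓  (E2,B8) ✓  (E3,B2) ✗  (E3,B4) ✓  (E3,B8) ✓  (E4,B1) ✓  (E4,B4) ✓  (E4,B6) ✓  (E5,B3) ✓  (E5,B8) ✓
Counterexample: (E3,B2) is in drafted but fails the scope.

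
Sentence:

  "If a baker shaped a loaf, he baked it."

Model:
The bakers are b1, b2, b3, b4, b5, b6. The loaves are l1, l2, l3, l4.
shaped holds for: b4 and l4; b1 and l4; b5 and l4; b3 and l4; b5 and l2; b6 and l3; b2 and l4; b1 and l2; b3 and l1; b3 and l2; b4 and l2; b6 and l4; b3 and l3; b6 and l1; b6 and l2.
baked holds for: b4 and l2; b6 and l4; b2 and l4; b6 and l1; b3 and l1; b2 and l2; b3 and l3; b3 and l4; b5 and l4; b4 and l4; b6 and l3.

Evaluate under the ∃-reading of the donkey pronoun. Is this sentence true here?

"it" takes "a loaf" as antecedent — a donkey pronoun bound across the clause boundary.
Weak reading: every baker b with some shaped-loaf has at least one shaped-loaf l such that baked(b,l).
Per baker: b1:✗  b2:✓  b3:✓  b4:✓  b5:✓  b6:✓
b1 has no witness among its shaped-loaves.

False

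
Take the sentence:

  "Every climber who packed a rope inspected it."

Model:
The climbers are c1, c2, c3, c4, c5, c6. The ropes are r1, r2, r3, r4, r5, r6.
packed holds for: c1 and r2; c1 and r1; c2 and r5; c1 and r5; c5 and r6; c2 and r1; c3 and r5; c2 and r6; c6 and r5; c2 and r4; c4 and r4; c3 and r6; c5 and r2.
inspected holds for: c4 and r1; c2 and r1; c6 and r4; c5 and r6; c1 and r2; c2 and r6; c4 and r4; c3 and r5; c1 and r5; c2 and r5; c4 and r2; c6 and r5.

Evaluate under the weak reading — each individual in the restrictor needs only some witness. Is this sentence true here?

True

"it" takes "a rope" as antecedent — a donkey pronoun bound across the clause boundary.
Weak reading: every climber c with some packed-rope has at least one packed-rope r such that inspected(c,r).
Per climber: c1:✓  c2:✓  c3:✓  c4:✓  c5:✓  c6:✓
Every climber in the restrictor has a witness.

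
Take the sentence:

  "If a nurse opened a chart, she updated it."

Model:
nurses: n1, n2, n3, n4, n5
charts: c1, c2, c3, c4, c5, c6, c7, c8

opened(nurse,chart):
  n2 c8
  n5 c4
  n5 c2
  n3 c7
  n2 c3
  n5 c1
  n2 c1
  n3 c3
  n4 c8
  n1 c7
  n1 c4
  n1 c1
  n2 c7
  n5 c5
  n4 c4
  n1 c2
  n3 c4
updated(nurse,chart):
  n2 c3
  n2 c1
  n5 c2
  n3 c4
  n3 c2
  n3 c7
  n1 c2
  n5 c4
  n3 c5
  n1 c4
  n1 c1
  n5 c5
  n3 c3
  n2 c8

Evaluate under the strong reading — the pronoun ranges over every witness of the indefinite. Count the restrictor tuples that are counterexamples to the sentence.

"it" takes "a chart" as antecedent — a donkey pronoun bound across the clause boundary.
Strong reading: for every (n,c) with opened(n,c), updated(n,c).
Restrictor pairs: (n1,c1) ✓  (n1,c2) ✓  (n1,c4) ✓  (n1,c7) ✗  (n2,c1) ✓  (n2,c3) ✓  (n2,c7) ✗  (n2,c8) ✓  (n3,c3) ✓  (n3,c4) ✓  (n3,c7) ✓  (n4,c4) ✗  (n4,c8) ✗  (n5,c1) ✗  (n5,c2) ✓  (n5,c4) ✓  (n5,c5) ✓
Counterexamples (restrictor pairs failing the scope): 5.

5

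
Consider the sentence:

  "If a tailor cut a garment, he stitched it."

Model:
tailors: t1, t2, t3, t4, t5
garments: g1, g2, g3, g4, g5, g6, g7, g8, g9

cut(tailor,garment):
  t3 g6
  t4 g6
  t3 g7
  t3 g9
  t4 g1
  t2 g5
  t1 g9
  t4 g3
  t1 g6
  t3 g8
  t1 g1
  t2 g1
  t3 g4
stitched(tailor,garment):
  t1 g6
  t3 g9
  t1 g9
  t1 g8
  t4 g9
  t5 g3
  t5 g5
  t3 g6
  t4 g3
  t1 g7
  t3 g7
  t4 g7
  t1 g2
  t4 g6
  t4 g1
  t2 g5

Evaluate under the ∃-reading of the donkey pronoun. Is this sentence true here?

"it" takes "a garment" as antecedent — a donkey pronoun bound across the clause boundary.
Weak reading: every tailor t with some cut-garment has at least one cut-garment g such that stitched(t,g).
Per tailor: t1:✓  t2:✓  t3:✓  t4:✓
Every tailor in the restrictor has a witness.

True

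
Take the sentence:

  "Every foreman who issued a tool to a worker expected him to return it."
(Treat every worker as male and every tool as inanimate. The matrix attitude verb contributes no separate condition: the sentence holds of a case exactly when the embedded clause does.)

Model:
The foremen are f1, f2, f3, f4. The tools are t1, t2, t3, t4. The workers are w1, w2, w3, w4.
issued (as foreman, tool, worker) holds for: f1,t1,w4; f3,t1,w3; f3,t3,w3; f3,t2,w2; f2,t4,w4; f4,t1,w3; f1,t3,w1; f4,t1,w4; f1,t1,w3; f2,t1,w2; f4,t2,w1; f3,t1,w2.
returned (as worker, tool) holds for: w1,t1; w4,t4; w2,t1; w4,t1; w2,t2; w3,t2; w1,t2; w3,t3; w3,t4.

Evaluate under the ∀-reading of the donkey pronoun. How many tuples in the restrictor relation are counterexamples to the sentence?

4

"him" takes "a worker" as antecedent and "it" takes "a tool"; both are donkey pronouns co-varying with the restrictor.
Strong reading: for every (f,t,w) with issued(f,t,w), returned(w,t).
Restrictor triples: (f1,t1,w3)→returned(w3,t1) ✗  (f1,t1,w4)→returned(w4,t1) ✓  (f1,t3,w1)→returned(w1,t3) ✗  (f2,t1,w2)→returned(w2,t1) ✓  (f2,t4,w4)→returned(w4,t4) ✓  (f3,t1,w2)→returned(w2,t1) ✓  (f3,t1,w3)→returned(w3,t1) ✗  (f3,t2,w2)→returned(w2,t2) ✓  (f3,t3,w3)→returned(w3,t3) ✓  (f4,t1,w3)→returned(w3,t1) ✗  (f4,t1,w4)→returned(w4,t1) ✓  (f4,t2,w1)→returned(w1,t2) ✓
Counterexamples (restrictor triples failing the scope): 4.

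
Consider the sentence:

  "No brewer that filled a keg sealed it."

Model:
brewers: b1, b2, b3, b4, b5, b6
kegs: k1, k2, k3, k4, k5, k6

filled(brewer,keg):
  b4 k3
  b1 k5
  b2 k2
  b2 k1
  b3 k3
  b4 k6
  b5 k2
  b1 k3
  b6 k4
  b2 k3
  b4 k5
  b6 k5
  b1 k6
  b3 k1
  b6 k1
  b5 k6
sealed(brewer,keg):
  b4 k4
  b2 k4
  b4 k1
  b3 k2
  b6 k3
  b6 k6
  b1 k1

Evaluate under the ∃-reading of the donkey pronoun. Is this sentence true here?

"it" takes "a keg" as antecedent — a donkey pronoun bound across the clause boundary.
Truth condition: for no (b,k) with filled(b,k) does sealed(b,k) hold.
Restrictor pairs — does the scope hold? (b1,k3):fails  (b1,k5):fails  (b1,k6):fails  (b2,k1):fails  (b2,k2):fails  (b2,k3):fails  (b3,k1):fails  (b3,k3):fails  (b4,k3):fails  (b4,k5):fails  (b4,k6):fails  (b5,k2):fails  (b5,k6):fails  (b6,k1):fails  (b6,k4):fails  (b6,k5):fails
Scope holds for no restrictor pair, so the sentence is true.

True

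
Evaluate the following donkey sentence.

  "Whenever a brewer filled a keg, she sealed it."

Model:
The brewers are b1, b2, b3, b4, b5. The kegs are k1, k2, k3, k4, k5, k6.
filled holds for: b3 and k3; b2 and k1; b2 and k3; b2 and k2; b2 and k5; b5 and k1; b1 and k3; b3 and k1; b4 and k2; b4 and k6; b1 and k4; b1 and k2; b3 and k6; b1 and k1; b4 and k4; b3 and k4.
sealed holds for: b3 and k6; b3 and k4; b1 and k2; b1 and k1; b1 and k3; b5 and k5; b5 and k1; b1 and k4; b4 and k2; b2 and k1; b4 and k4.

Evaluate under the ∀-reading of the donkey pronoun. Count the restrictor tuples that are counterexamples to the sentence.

6

"it" takes "a keg" as antecedent — a donkey pronoun bound across the clause boundary.
Strong reading: for every (b,k) with filled(b,k), sealed(b,k).
Restrictor pairs: (b1,k1) ✓  (b1,k2) ✓  (b1,k3) ✓  (b1,k4) ✓  (b2,k1) ✓  (b2,k2) ✗  (b2,k3) ✗  (b2,k5) ✗  (b3,k1) ✗  (b3,k3) ✗  (b3,k4) ✓  (b3,k6) ✓  (b4,k2) ✓  (b4,k4) ✓  (b4,k6) ✗  (b5,k1) ✓
Counterexamples (restrictor pairs failing the scope): 6.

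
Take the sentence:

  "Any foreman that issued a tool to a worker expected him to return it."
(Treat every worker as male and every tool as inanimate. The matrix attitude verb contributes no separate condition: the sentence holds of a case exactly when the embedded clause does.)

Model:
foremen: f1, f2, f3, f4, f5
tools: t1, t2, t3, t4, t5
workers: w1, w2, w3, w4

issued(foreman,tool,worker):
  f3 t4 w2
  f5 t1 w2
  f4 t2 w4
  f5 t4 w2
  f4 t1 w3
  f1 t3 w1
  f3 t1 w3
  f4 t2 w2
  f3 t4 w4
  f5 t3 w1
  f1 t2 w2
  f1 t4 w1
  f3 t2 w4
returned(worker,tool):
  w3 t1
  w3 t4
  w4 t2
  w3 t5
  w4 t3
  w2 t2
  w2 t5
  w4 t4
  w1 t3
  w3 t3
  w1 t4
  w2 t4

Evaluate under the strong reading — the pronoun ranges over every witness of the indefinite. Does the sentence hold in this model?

False

"him" takes "a worker" as antecedent and "it" takes "a tool"; both are donkey pronouns co-varying with the restrictor.
Strong reading: for every (f,t,w) with issued(f,t,w), returned(w,t).
Restrictor triples: (f1,t2,w2)→returned(w2,t2) ✓  (f1,t3,w1)→returned(w1,t3) ✓  (f1,t4,w1)→returned(w1,t4) ✓  (f3,t1,w3)→returned(w3,t1) ✓  (f3,t2,w4)→returned(w4,t2) ✓  (f3,t4,w2)→returned(w2,t4) ✓  (f3,t4,w4)→returned(w4,t4) ✓  (f4,t1,w3)→returned(w3,t1) ✓  (f4,t2,w2)→returned(w2,t2) ✓  (f4,t2,w4)→returned(w4,t2) ✓  (f5,t1,w2)→returned(w2,t1) ✗  (f5,t3,w1)→returned(w1,t3) ✓  (f5,t4,w2)→returned(w2,t4) ✓
Counterexample: (f5,t1,w2) — returned(w2,t1) does not hold.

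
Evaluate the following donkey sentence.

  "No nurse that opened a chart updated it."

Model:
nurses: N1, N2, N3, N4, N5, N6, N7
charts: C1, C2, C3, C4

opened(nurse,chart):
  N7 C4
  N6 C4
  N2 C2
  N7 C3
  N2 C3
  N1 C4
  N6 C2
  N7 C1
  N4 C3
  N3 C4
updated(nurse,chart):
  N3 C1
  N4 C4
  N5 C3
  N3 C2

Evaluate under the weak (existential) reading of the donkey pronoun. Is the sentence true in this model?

"it" takes "a chart" as antecedent — a donkey pronoun bound across the clause boundary.
Truth condition: for no (n,c) with opened(n,c) does updated(n,c) hold.
Restrictor pairs — does the scope hold? (N1,C4):fails  (N2,C2):fails  (N2,C3):fails  (N3,C4):fails  (N4,C3):fails  (N6,C2):fails  (N6,C4):fails  (N7,C1):fails  (N7,C3):fails  (N7,C4):fails
Scope holds for no restrictor pair, so the sentence is true.

True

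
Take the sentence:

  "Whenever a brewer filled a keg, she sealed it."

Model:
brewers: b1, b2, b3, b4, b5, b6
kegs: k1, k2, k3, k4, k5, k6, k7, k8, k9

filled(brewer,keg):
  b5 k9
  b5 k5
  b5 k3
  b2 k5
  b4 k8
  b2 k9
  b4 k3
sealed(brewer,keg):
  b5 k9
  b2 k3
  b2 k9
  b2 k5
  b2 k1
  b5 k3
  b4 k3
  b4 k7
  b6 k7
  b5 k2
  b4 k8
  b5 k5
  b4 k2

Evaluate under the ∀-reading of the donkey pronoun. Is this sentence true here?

"it" takes "a keg" as antecedent — a donkey pronoun bound across the clause boundary.
Strong reading: for every (b,k) with filled(b,k), sealed(b,k).
Restrictor pairs: (b2,k5) ✓  (b2,k9) ✓  (b4,k3) ✓  (b4,k8) ✓  (b5,k3) ✓  (b5,k5) ✓  (b5,k9) ✓
Every restrictor pair satisfies the scope.

True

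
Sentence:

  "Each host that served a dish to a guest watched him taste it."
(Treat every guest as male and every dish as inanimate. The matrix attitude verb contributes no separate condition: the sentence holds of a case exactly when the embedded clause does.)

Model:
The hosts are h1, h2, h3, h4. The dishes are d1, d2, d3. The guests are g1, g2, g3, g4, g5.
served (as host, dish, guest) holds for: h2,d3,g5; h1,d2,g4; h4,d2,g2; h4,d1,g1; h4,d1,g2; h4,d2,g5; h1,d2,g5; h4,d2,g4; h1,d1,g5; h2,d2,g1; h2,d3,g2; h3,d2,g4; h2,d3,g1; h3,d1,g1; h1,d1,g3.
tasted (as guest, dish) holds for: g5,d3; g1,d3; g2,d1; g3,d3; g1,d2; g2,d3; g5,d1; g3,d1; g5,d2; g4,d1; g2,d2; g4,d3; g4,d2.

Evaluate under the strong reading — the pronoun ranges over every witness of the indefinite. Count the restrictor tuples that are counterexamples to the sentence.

"him" takes "a guest" as antecedent and "it" takes "a dish"; both are donkey pronouns co-varying with the restrictor.
Strong reading: for every (h,d,g) with served(h,d,g), tasted(g,d).
Restrictor triples: (h1,d1,g3)→tasted(g3,d1) ✓  (h1,d1,g5)→tasted(g5,d1) ✓  (h1,d2,g4)→tasted(g4,d2) ✓  (h1,d2,g5)→tasted(g5,d2) ✓  (h2,d2,g1)→tasted(g1,d2) ✓  (h2,d3,g1)→tasted(g1,d3) ✓  (h2,d3,g2)→tasted(g2,d3) ✓  (h2,d3,g5)→tasted(g5,d3) ✓  (h3,d1,g1)→tasted(g1,d1) ✗  (h3,d2,g4)→tasted(g4,d2) ✓  (h4,d1,g1)→tasted(g1,d1) ✗  (h4,d1,g2)→tasted(g2,d1) ✓  (h4,d2,g2)→tasted(g2,d2) ✓  (h4,d2,g4)→tasted(g4,d2) ✓  (h4,d2,g5)→tasted(g5,d2) ✓
Counterexamples (restrictor triples failing the scope): 2.

2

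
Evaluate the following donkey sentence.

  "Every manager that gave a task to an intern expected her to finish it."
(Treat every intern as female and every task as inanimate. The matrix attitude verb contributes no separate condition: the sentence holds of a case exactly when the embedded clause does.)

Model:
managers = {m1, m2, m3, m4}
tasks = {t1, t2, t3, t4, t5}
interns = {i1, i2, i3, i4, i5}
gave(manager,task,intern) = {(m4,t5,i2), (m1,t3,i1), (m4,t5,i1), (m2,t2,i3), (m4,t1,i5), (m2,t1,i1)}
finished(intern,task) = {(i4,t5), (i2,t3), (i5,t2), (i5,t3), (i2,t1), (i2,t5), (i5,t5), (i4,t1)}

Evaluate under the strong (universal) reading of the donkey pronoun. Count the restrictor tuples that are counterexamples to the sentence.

"her" takes "an intern" as antecedent and "it" takes "a task"; both are donkey pronouns co-varying with the restrictor.
Strong reading: for every (m,t,i) with gave(m,t,i), finished(i,t).
Restrictor triples: (m1,t3,i1)→finished(i1,t3) ✗  (m2,t1,i1)→finished(i1,t1) ✗  (m2,t2,i3)→finished(i3,t2) ✗  (m4,t1,i5)→finished(i5,t1) ✗  (m4,t5,i1)→finished(i1,t5) ✗  (m4,t5,i2)→finished(i2,t5) ✓
Counterexamples (restrictor triples failing the scope): 5.

5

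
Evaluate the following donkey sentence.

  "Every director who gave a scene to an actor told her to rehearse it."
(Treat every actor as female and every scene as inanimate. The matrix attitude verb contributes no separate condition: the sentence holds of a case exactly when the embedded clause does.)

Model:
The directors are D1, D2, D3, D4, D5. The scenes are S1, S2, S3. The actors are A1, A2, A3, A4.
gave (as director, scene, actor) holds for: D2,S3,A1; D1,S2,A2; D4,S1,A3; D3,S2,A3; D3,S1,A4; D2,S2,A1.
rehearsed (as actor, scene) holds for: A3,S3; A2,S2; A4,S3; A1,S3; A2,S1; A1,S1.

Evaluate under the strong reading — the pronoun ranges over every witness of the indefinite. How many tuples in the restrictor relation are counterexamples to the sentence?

4

"her" takes "an actor" as antecedent and "it" takes "a scene"; both are donkey pronouns co-varying with the restrictor.
Strong reading: for every (d,s,a) with gave(d,s,a), rehearsed(a,s).
Restrictor triples: (D1,S2,A2)→rehearsed(A2,S2) ✓  (D2,S2,A1)→rehearsed(A1,S2) ✗  (D2,S3,A1)→rehearsed(A1,S3) ✓  (D3,S1,A4)→rehearsed(A4,S1) ✗  (D3,S2,A3)→rehearsed(A3,S2) ✗  (D4,S1,A3)→rehearsed(A3,S1) ✗
Counterexamples (restrictor triples failing the scope): 4.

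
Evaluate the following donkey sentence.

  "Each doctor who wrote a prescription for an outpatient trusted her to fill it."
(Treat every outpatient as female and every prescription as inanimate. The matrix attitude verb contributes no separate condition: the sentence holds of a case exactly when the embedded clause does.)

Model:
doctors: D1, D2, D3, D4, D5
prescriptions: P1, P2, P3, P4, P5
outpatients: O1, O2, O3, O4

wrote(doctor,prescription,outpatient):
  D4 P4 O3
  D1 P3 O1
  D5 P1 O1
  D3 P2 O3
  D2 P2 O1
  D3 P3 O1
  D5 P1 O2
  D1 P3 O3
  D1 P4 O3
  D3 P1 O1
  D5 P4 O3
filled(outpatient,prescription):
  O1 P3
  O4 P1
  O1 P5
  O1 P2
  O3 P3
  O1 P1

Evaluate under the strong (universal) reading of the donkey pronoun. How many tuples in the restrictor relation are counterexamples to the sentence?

5

"her" takes "an outpatient" as antecedent and "it" takes "a prescription"; both are donkey pronouns co-varying with the restrictor.
Strong reading: for every (d,p,o) with wrote(d,p,o), filled(o,p).
Restrictor triples: (D1,P3,O1)→filled(O1,P3) ✓  (D1,P3,O3)→filled(O3,P3) ✓  (D1,P4,O3)→filled(O3,P4) ✗  (D2,P2,O1)→filled(O1,P2) ✓  (D3,P1,O1)→filled(O1,P1) ✓  (D3,P2,O3)→filled(O3,P2) ✗  (D3,P3,O1)→filled(O1,P3) ✓  (D4,P4,O3)→filled(O3,P4) ✗  (D5,P1,O1)→filled(O1,P1) ✓  (D5,P1,O2)→filled(O2,P1) ✗  (D5,P4,O3)→filled(O3,P4) ✗
Counterexamples (restrictor triples failing the scope): 5.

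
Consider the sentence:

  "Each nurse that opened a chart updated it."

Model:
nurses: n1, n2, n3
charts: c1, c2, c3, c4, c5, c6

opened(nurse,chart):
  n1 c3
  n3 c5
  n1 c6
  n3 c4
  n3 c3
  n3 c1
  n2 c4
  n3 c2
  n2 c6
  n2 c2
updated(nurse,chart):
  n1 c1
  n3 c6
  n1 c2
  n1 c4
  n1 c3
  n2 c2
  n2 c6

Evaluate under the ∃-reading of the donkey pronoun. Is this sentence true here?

False

"it" takes "a chart" as antecedent — a donkey pronoun bound across the clause boundary.
Weak reading: every nurse n with some opened-chart has at least one opened-chart c such that updated(n,c).
Per nurse: n1:✓  n2:✓  n3:✗
n3 has no witness among its opened-charts.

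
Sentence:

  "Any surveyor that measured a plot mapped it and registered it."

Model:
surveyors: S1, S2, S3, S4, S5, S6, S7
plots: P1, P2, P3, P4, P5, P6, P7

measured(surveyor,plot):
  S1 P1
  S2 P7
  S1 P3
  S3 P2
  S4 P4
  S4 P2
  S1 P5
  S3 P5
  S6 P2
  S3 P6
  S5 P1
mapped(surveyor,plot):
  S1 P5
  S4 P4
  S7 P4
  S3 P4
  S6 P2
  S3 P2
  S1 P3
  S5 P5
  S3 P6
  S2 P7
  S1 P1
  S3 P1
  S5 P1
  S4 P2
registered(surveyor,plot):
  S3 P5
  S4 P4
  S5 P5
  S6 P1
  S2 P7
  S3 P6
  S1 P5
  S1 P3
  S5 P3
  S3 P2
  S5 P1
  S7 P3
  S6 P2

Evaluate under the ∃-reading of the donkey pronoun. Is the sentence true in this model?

"it" takes "a plot" as antecedent — a donkey pronoun bound across the clause boundary.
Weak reading: every surveyor s with some measured-plot has at least one measured-plot p such that mapped(s,p) ∧ registered(s,p).
Per surveyor: S1:✓  S2:✓  S3:✓  S4:✓  S5:✓  S6:✓
Every surveyor in the restrictor has a witness.

True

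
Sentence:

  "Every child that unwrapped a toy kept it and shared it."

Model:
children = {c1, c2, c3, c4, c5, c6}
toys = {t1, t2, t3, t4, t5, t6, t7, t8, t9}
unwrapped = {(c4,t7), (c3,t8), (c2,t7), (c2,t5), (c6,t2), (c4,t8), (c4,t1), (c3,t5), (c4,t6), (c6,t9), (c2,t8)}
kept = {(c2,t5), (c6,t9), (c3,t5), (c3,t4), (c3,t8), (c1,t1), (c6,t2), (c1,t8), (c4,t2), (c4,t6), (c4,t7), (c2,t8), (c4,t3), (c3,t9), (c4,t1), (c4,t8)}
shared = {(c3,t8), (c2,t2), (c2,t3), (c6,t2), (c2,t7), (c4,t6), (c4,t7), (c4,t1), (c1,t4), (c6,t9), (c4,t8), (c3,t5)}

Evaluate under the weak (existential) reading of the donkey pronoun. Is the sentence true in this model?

False

"it" takes "a toy" as antecedent — a donkey pronoun bound across the clause boundary.
Weak reading: every child c with some unwrapped-toy has at least one unwrapped-toy t such that kept(c,t) ∧ shared(c,t).
Per child: c2:✗  c3:✓  c4:✓  c6:✓
c2 has no witness among its unwrapped-toys.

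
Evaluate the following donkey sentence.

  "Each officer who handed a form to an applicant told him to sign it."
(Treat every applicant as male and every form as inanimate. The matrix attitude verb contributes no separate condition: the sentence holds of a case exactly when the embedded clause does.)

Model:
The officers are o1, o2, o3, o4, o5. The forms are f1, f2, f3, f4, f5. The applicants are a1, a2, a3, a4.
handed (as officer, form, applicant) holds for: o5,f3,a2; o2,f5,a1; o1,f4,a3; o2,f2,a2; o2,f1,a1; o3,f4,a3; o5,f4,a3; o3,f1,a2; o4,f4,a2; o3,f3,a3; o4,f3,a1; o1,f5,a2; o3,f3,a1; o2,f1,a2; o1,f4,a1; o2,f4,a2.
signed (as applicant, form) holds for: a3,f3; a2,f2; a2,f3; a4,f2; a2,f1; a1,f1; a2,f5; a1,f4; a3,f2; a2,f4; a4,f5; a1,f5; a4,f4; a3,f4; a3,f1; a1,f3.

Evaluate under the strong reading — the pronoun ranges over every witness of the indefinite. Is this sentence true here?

True

"him" takes "an applicant" as antecedent and "it" takes "a form"; both are donkey pronouns co-varying with the restrictor.
Strong reading: for every (o,f,a) with handed(o,f,a), signed(a,f).
Restrictor triples: (o1,f4,a1)→signed(a1,f4) ✓  (o1,f4,a3)→signed(a3,f4) ✓  (o1,f5,a2)→signed(a2,f5) ✓  (o2,f1,a1)→signed(a1,f1) ✓  (o2,f1,a2)→signed(a2,f1) ✓  (o2,f2,a2)→signed(a2,f2) ✓  (o2,f4,a2)→signed(a2,f4) ✓  (o2,f5,a1)→signed(a1,f5) ✓  (o3,f1,a2)→signed(a2,f1) ✓  (o3,f3,a1)→signed(a1,f3) ✓  (o3,f3,a3)→signed(a3,f3) ✓  (o3,f4,a3)→signed(a3,f4) ✓  (o4,f3,a1)→signed(a1,f3) ✓  (o4,f4,a2)→signed(a2,f4) ✓  (o5,f3,a2)→signed(a2,f3) ✓  (o5,f4,a3)→signed(a3,f4) ✓
Every restrictor triple satisfies the scope.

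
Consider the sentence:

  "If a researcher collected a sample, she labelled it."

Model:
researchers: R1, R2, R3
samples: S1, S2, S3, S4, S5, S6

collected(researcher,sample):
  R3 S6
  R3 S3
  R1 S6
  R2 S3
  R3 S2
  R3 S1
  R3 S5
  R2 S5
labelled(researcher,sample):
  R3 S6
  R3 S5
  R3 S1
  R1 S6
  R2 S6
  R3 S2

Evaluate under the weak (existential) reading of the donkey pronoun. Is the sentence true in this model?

False

"it" takes "a sample" as antecedent — a donkey pronoun bound across the clause boundary.
Weak reading: every researcher r with some collected-sample has at least one collected-sample s such that labelled(r,s).
Per researcher: R1:✓  R2:✗  R3:✓
R2 has no witness among its collected-samples.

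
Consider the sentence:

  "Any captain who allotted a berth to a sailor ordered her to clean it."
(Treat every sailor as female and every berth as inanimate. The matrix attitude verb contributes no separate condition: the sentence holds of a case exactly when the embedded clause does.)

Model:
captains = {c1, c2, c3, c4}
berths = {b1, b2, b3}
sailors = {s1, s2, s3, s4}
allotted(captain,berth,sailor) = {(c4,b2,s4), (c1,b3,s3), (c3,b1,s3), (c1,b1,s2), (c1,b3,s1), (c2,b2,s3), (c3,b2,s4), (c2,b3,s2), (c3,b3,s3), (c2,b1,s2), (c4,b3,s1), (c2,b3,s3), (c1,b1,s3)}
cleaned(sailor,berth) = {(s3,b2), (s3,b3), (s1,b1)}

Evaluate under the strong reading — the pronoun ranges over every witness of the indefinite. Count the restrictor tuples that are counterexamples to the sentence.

"her" takes "a sailor" as antecedent and "it" takes "a berth"; both are donkey pronouns co-varying with the restrictor.
Strong reading: for every (c,b,s) with allotted(c,b,s), cleaned(s,b).
Restrictor triples: (c1,b1,s2)→cleaned(s2,b1) ✗  (c1,b1,s3)→cleaned(s3,b1) ✗  (c1,b3,s1)→cleaned(s1,b3) ✗  (c1,b3,s3)→cleaned(s3,b3) ✓  (c2,b1,s2)→cleaned(s2,b1) ✗  (c2,b2,s3)→cleaned(s3,b2) ✓  (c2,b3,s2)→cleaned(s2,b3) ✗  (c2,b3,s3)→cleaned(s3,b3) ✓  (c3,b1,s3)→cleaned(s3,b1) ✗  (c3,b2,s4)→cleaned(s4,b2) ✗  (c3,b3,s3)→cleaned(s3,b3) ✓  (c4,b2,s4)→cleaned(s4,b2) ✗  (c4,b3,s1)→cleaned(s1,b3) ✗
Counterexamples (restrictor triples failing the scope): 9.

9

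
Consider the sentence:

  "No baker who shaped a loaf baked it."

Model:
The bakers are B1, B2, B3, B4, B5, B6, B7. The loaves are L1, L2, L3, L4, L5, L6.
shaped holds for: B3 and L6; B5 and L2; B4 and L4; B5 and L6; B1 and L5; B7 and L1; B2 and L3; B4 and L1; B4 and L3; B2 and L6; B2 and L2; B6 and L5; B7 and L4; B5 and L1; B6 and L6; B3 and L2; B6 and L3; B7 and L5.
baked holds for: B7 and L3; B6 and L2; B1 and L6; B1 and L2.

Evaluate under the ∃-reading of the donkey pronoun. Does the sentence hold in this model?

"it" takes "a loaf" as antecedent — a donkey pronoun bound across the clause boundary.
Truth condition: for no (b,l) with shaped(b,l) does baked(b,l) hold.
Restrictor pairs — does the scope hold? (B1,L5):fails  (B2,L2):fails  (B2,L3):fails  (B2,L6):fails  (B3,L2):fails  (B3,L6):fails  (B4,L1):fails  (B4,L3):fails  (B4,L4):fails  (B5,L1):fails  (B5,L2):fails  (B5,L6):fails  (B6,L3):fails  (B6,L5):fails  (B6,L6):fails  (B7,L1):fails  (B7,L4):fails  (B7,L5):fails
Scope holds for no restrictor pair, so the sentence is true.

True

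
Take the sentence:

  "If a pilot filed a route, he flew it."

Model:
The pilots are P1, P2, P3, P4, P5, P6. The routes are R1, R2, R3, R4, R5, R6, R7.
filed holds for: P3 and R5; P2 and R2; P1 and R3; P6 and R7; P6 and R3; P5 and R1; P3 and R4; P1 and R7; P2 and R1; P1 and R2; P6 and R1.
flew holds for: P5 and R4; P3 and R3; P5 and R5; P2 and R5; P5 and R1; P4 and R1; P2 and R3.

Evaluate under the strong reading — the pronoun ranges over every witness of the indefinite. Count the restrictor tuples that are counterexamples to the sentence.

10

"it" takes "a route" as antecedent — a donkey pronoun bound across the clause boundary.
Strong reading: for every (p,r) with filed(p,r), flew(p,r).
Restrictor pairs: (P1,R2) ✗  (P1,R3) ✗  (P1,R7) ✗  (P2,R1) ✗  (P2,R2) ✗  (P3,R4) ✗  (P3,R5) ✗  (P5,R1) ✓  (P6,R1) ✗  (P6,R3) ✗  (P6,R7) ✗
Counterexamples (restrictor pairs failing the scope): 10.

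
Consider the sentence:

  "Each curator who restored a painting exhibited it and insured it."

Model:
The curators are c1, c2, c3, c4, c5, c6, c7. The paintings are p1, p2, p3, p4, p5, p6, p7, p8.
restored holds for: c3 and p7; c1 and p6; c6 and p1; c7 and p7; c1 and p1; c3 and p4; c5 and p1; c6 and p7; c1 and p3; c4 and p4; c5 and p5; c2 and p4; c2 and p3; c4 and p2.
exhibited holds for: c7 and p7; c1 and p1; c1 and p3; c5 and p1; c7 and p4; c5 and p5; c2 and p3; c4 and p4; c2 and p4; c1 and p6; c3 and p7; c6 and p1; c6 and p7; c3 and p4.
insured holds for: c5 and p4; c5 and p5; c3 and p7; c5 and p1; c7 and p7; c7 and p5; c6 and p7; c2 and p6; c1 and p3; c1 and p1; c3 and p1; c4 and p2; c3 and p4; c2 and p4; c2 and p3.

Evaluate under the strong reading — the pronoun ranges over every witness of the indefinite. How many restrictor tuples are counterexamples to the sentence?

4

"it" takes "a painting" as antecedent — a donkey pronoun bound across the clause boundary.
Strong reading: for every (c,p) with restored(c,p), exhibited(c,p) ∧ insured(c,p).
Restrictor pairs: (c1,p1) ✓  (c1,p3) ✓  (c1,p6) ✗  (c2,p3) ✓  (c2,p4) ✓  (c3,p4) ✓  (c3,p7) ✓  (c4,p2) ✗  (c4,p4) ✗  (c5,p1) ✓  (c5,p5) ✓  (c6,p1) ✗  (c6,p7) ✓  (c7,p7) ✓
Counterexamples (restrictor pairs failing the scope): 4.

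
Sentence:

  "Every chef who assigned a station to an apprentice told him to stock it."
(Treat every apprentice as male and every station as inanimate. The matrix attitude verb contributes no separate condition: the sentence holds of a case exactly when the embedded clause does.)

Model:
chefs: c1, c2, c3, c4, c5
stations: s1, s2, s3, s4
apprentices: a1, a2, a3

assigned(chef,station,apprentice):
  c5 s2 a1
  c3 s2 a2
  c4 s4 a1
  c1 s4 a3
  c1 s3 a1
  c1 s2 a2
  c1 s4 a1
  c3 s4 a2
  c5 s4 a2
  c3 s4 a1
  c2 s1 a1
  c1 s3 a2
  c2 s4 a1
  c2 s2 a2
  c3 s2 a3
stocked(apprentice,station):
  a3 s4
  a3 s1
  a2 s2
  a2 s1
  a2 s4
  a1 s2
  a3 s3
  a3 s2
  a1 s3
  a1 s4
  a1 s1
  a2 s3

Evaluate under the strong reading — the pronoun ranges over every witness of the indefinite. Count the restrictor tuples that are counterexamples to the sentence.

"him" takes "an apprentice" as antecedent and "it" takes "a station"; both are donkey pronouns co-varying with the restrictor.
Strong reading: for every (c,s,a) with assigned(c,s,a), stocked(a,s).
Restrictor triples: (c1,s2,a2)→stocked(a2,s2) ✓  (c1,s3,a1)→stocked(a1,s3) ✓  (c1,s3,a2)→stocked(a2,s3) ✓  (c1,s4,a1)→stocked(a1,s4) ✓  (c1,s4,a3)→stocked(a3,s4) ✓  (c2,s1,a1)→stocked(a1,s1) ✓  (c2,s2,a2)→stocked(a2,s2) ✓  (c2,s4,a1)→stocked(a1,s4) ✓  (c3,s2,a2)→stocked(a2,s2) ✓  (c3,s2,a3)→stocked(a3,s2) ✓  (c3,s4,a1)→stocked(a1,s4) ✓  (c3,s4,a2)→stocked(a2,s4) ✓  (c4,s4,a1)→stocked(a1,s4) ✓  (c5,s2,a1)→stocked(a1,s2) ✓  (c5,s4,a2)→stocked(a2,s4) ✓
Counterexamples (restrictor triples failing the scope): 0.

0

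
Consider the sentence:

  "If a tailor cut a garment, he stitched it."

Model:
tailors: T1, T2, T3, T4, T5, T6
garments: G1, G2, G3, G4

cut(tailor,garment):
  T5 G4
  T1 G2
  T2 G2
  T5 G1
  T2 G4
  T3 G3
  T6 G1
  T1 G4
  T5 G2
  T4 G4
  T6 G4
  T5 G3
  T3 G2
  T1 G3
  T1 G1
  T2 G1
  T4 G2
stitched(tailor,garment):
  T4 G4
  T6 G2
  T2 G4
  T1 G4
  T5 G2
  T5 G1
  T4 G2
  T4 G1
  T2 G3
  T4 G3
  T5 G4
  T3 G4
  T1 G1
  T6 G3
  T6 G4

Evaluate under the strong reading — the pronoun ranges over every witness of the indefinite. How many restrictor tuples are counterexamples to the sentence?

"it" takes "a garment" as antecedent — a donkey pronoun bound across the clause boundary.
Strong reading: for every (t,g) with cut(t,g), stitched(t,g).
Restrictor pairs: (T1,G1) ✓  (T1,G2) ✗  (T1,G3) ✗  (T1,G4) ✓  (T2,G1) ✗  (T2,G2) ✗  (T2,G4) ✓  (T3,G2) ✗  (T3,G3) ✗  (T4,G2) ✓  (T4,G4) ✓  (T5,G1) ✓  (T5,G2) ✓  (T5,G3) ✗  (T5,G4) ✓  (T6,G1) ✗  (T6,G4) ✓
Counterexamples (restrictor pairs failing the scope): 8.

8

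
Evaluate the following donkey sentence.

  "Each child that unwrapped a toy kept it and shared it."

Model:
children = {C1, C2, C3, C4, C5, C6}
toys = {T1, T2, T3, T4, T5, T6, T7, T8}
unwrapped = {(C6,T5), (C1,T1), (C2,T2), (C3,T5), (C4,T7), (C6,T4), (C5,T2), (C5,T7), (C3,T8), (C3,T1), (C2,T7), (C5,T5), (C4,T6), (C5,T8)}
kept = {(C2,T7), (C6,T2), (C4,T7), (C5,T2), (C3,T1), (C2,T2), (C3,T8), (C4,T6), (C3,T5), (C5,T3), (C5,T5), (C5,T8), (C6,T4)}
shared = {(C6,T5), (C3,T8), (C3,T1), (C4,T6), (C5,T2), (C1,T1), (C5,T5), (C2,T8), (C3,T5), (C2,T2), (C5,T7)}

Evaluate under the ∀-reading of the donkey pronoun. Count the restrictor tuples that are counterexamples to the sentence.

"it" takes "a toy" as antecedent — a donkey pronoun bound across the clause boundary.
Strong reading: for every (c,t) with unwrapped(c,t), kept(c,t) ∧ shared(c,t).
Restrictor pairs: (C1,T1) ✗  (C2,T2) ✓  (C2,T7) ✗  (C3,T1) ✓  (C3,T5) ✓  (C3,T8) ✓  (C4,T6) ✓  (C4,T7) ✗  (C5,T2) ✓  (C5,T5) ✓  (C5,T7) ✗  (C5,T8) ✗  (C6,T4) ✗  (C6,T5) ✗
Counterexamples (restrictor pairs failing the scope): 7.

7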